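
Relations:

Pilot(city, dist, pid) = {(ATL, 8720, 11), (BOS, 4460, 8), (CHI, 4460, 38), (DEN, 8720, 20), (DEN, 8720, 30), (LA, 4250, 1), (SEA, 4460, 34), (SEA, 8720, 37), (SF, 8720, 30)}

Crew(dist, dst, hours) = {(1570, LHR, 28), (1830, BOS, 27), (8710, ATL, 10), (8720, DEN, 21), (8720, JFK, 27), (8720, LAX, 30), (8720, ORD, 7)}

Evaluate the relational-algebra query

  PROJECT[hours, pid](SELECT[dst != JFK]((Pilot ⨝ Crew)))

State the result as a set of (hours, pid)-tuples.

Joining Pilot and Crew on dist yields {(ATL, 8720, 11, DEN, 21), (ATL, 8720, 11, JFK, 27), (ATL, 8720, 11, LAX, 30), (ATL, 8720, 11, ORD, 7), (DEN, 8720, 20, DEN, 21), (DEN, 8720, 20, JFK, 27), (DEN, 8720, 20, LAX, 30), (DEN, 8720, 20, ORD, 7), (DEN, 8720, 30, DEN, 21), (DEN, 8720, 30, JFK, 27), (DEN, 8720, 30, LAX, 30), (DEN, 8720, 30, ORD, 7), (SEA, 8720, 37, DEN, 21), (SEA, 8720, 37, JFK, 27), (SEA, 8720, 37, LAX, 30), (SEA, 8720, 37, ORD, 7), (SF, 8720, 30, DEN, 21), (SF, 8720, 30, JFK, 27), (SF, 8720, 30, LAX, 30), (SF, 8720, 30, ORD, 7)}.
Selection dst != JFK: {(ATL, 8720, 11, DEN, 21), (ATL, 8720, 11, LAX, 30), (ATL, 8720, 11, ORD, 7), (DEN, 8720, 20, DEN, 21), (DEN, 8720, 20, LAX, 30), (DEN, 8720, 20, ORD, 7), (DEN, 8720, 30, DEN, 21), (DEN, 8720, 30, LAX, 30), (DEN, 8720, 30, ORD, 7), (SEA, 8720, 37, DEN, 21), (SEA, 8720, 37, LAX, 30), (SEA, 8720, 37, ORD, 7), (SF, 8720, 30, DEN, 21), (SF, 8720, 30, LAX, 30), (SF, 8720, 30, ORD, 7)}
Projecting to hours, pid (3 duplicate(s) eliminated): {(21, 11), (21, 20), (21, 30), (21, 37), (30, 11), (30, 20), (30, 30), (30, 37), (7, 11), (7, 20), (7, 30), (7, 37)}

{(21, 11), (21, 20), (21, 30), (21, 37), (30, 11), (30, 20), (30, 30), (30, 37), (7, 11), (7, 20), (7, 30), (7, 37)}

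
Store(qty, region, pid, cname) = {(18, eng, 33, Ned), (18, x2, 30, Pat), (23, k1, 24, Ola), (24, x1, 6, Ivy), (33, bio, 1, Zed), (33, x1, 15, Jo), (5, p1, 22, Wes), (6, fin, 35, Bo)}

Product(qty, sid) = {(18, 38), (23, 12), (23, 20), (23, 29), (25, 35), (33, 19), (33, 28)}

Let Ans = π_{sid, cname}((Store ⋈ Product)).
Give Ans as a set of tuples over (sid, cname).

{(12, Ola), (19, Jo), (19, Zed), (20, Ola), (28, Jo), (28, Zed), (29, Ola), (38, Ned), (38, Pat)}

Natural join on qty: {(18, eng, 33, Ned, 38), (18, x2, 30, Pat, 38), (23, k1, 24, Ola, 12), (23, k1, 24, Ola, 20), (23, k1, 24, Ola, 29), (33, bio, 1, Zed, 19), (33, bio, 1, Zed, 28), (33, x1, 15, Jo, 19), (33, x1, 15, Jo, 28)}
π[sid, cname]: project onto (sid, cname) → {(12, Ola), (19, Jo), (19, Zed), (20, Ola), (28, Jo), (28, Zed), (29, Ola), (38, Ned), (38, Pat)}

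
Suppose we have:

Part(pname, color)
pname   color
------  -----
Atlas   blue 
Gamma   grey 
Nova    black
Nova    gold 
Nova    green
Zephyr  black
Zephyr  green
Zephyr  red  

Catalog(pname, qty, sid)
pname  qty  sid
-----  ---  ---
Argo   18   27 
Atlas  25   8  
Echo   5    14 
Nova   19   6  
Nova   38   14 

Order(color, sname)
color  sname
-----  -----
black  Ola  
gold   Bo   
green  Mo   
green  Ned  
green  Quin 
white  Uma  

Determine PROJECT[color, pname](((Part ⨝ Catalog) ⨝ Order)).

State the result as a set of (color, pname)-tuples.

{(black, Nova), (gold, Nova), (green, Nova)}

Natural join on pname: {(Atlas, blue, 25, 8), (Nova, black, 19, 6), (Nova, black, 38, 14), (Nova, gold, 19, 6), (Nova, gold, 38, 14), (Nova, green, 19, 6), (Nova, green, 38, 14)}
Natural join on color: {(Nova, black, 19, 6, Ola), (Nova, black, 38, 14, Ola), (Nova, gold, 19, 6, Bo), (Nova, gold, 38, 14, Bo), (Nova, green, 19, 6, Mo), (Nova, green, 19, 6, Ned), (Nova, green, 19, 6, Quin), (Nova, green, 38, 14, Mo), (Nova, green, 38, 14, Ned), (Nova, green, 38, 14, Quin)}
Projecting to color, pname (7 duplicate(s) eliminated): {(black, Nova), (gold, Nova), (green, Nova)}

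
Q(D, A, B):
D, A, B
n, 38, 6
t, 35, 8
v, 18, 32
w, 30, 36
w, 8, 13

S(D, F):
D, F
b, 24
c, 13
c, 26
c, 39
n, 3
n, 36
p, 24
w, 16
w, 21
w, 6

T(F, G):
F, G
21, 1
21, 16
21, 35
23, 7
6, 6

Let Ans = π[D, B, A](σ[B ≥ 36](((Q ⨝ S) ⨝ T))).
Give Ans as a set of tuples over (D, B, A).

{(w, 36, 30)}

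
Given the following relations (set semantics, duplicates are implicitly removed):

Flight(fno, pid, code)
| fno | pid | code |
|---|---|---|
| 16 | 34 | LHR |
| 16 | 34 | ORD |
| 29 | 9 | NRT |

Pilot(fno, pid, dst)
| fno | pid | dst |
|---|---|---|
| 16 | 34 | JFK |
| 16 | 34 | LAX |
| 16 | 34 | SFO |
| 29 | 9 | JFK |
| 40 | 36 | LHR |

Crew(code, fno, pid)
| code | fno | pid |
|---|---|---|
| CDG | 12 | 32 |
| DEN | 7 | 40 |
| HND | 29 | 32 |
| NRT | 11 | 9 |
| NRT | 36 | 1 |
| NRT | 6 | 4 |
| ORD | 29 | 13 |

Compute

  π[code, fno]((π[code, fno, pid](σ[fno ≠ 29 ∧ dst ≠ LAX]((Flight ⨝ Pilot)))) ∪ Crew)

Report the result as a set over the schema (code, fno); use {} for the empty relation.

Joining Flight and Pilot on fno, pid yields {(16, 34, LHR, JFK), (16, 34, LHR, LAX), (16, 34, LHR, SFO), (16, 34, ORD, JFK), (16, 34, ORD, LAX), (16, 34, ORD, SFO), (29, 9, NRT, JFK)}.
Filtering on fno ≠ 29 ∧ dst ≠ LAX leaves {(16, 34, LHR, JFK), (16, 34, LHR, SFO), (16, 34, ORD, JFK), (16, 34, ORD, SFO)}.
Keep only column(s) code, fno, pid (2 duplicate(s) eliminated): {(LHR, 16, 34), (ORD, 16, 34)}
Taking the union: {(CDG, 12, 32), (DEN, 7, 40), (HND, 29, 32), (LHR, 16, 34), (NRT, 11, 9), (NRT, 36, 1), (NRT, 6, 4), (ORD, 16, 34), (ORD, 29, 13)}
Keep only column(s) code, fno: {(CDG, 12), (DEN, 7), (HND, 29), (LHR, 16), (NRT, 11), (NRT, 36), (NRT, 6), (ORD, 16), (ORD, 29)}

{(CDG, 12), (DEN, 7), (HND, 29), (LHR, 16), (NRT, 11), (NRT, 36), (NRT, 6), (ORD, 16), (ORD, 29)}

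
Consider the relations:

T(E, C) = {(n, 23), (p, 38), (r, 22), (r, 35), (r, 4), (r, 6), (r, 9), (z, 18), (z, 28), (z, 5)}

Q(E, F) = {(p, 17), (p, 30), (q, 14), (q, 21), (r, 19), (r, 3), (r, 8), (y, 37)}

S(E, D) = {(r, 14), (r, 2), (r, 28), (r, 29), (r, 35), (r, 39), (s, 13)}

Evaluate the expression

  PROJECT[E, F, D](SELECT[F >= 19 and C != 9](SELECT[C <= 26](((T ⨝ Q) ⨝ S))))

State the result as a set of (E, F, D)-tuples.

{(r, 19, 14), (r, 19, 2), (r, 19, 28), (r, 19, 29), (r, 19, 35), (r, 19, 39)}

T ⋈ Q (natural join on E): {(p, 38, 17), (p, 38, 30), (r, 22, 19), (r, 22, 3), (r, 22, 8), (r, 35, 19), (r, 35, 3), (r, 35, 8), (r, 4, 19), (r, 4, 3), (r, 4, 8), (r, 6, 19), (r, 6, 3), (r, 6, 8), (r, 9, 19), (r, 9, 3), (r, 9, 8)}
(T ⨝ Q) ⋈ S (natural join on E): {(r, 22, 19, 14), (r, 22, 19, 2), (r, 22, 19, 28), (r, 22, 19, 29), (r, 22, 19, 35), (r, 22, 19, 39), (r, 22, 3, 14), (r, 22, 3, 2), (r, 22, 3, 28), (r, 22, 3, 29), (r, 22, 3, 35), (r, 22, 3, 39), (r, 22, 8, 14), (r, 22, 8, 2), (r, 22, 8, 28), (r, 22, 8, 29), (r, 22, 8, 35), (r, 22, 8, 39), (r, 35, 19, 14), (r, 35, 19, 2), (r, 35, 19, 28), (r, 35, 19, 29), (r, 35, 19, 35), (r, 35, 19, 39), (r, 35, 3, 14), (r, 35, 3, 2), (r, 35, 3, 28), (r, 35, 3, 29), (r, 35, 3, 35), (r, 35, 3, 39), (r, 35, 8, 14), (r, 35, 8, 2), (r, 35, 8, 28), (r, 35, 8, 29), (r, 35, 8, 35), (r, 35, 8, 39), (r, 4, 19, 14), (r, 4, 19, 2), (r, 4, 19, 28), (r, 4, 19, 29), (r, 4, 19, 35), (r, 4, 19, 39), (r, 4, 3, 14), (r, 4, 3, 2), (r, 4, 3, 28), (r, 4, 3, 29), (r, 4, 3, 35), (r, 4, 3, 39), (r, 4, 8, 14), (r, 4, 8, 2), (r, 4, 8, 28), (r, 4, 8, 29), (r, 4, 8, 35), (r, 4, 8, 39), (r, 6, 19, 14), (r, 6, 19, 2), (r, 6, 19, 28), (r, 6, 19, 29), (r, 6, 19, 35), (r, 6, 19, 39), (r, 6, 3, 14), (r, 6, 3, 2), (r, 6, 3, 28), (r, 6, 3, 29), (r, 6, 3, 35), (r, 6, 3, 39), (r, 6, 8, 14), (r, 6, 8, 2), (r, 6, 8, 28), (r, 6, 8, 29), (r, 6, 8, 35), (r, 6, 8, 39), (r, 9, 19, 14), (r, 9, 19, 2), (r, 9, 19, 28), (r, 9, 19, 29), (r, 9, 19, 35), (r, 9, 19, 39), (r, 9, 3, 14), (r, 9, 3, 2), (r, 9, 3, 28), (r, 9, 3, 29), (r, 9, 3, 35), (r, 9, 3, 39), (r, 9, 8, 14), (r, 9, 8, 2), (r, 9, 8, 28), (r, 9, 8, 29), (r, 9, 8, 35), (r, 9, 8, 39)}
Selection C <= 26: {(r, 22, 19, 14), (r, 22, 19, 2), (r, 22, 19, 28), (r, 22, 19, 29), (r, 22, 19, 35), (r, 22, 19, 39), (r, 22, 3, 14), (r, 22, 3, 2), (r, 22, 3, 28), (r, 22, 3, 29), (r, 22, 3, 35), (r, 22, 3, 39), (r, 22, 8, 14), (r, 22, 8, 2), (r, 22, 8, 28), (r, 22, 8, 29), (r, 22, 8, 35), (r, 22, 8, 39), (r, 4, 19, 14), (r, 4, 19, 2), (r, 4, 19, 28), (r, 4, 19, 29), (r, 4, 19, 35), (r, 4, 19, 39), (r, 4, 3, 14), (r, 4, 3, 2), (r, 4, 3, 28), (r, 4, 3, 29), (r, 4, 3, 35), (r, 4, 3, 39), (r, 4, 8, 14), (r, 4, 8, 2), (r, 4, 8, 28), (r, 4, 8, 29), (r, 4, 8, 35), (r, 4, 8, 39), (r, 6, 19, 14), (r, 6, 19, 2), (r, 6, 19, 28), (r, 6, 19, 29), (r, 6, 19, 35), (r, 6, 19, 39), (r, 6, 3, 14), (r, 6, 3, 2), (r, 6, 3, 28), (r, 6, 3, 29), (r, 6, 3, 35), (r, 6, 3, 39), (r, 6, 8, 14), (r, 6, 8, 2), (r, 6, 8, 28), (r, 6, 8, 29), (r, 6, 8, 35), (r, 6, 8, 39), (r, 9, 19, 14), (r, 9, 19, 2), (r, 9, 19, 28), (r, 9, 19, 29), (r, 9, 19, 35), (r, 9, 19, 39), (r, 9, 3, 14), (r, 9, 3, 2), (r, 9, 3, 28), (r, 9, 3, 29), (r, 9, 3, 35), (r, 9, 3, 39), (r, 9, 8, 14), (r, 9, 8, 2), (r, 9, 8, 28), (r, 9, 8, 29), (r, 9, 8, 35), (r, 9, 8, 39)}
Selection F >= 19 and C != 9: {(r, 22, 19, 14), (r, 22, 19, 2), (r, 22, 19, 28), (r, 22, 19, 29), (r, 22, 19, 35), (r, 22, 19, 39), (r, 4, 19, 14), (r, 4, 19, 2), (r, 4, 19, 28), (r, 4, 19, 29), (r, 4, 19, 35), (r, 4, 19, 39), (r, 6, 19, 14), (r, 6, 19, 2), (r, 6, 19, 28), (r, 6, 19, 29), (r, 6, 19, 35), (r, 6, 19, 39)}
π[E, F, D]: project onto (E, F, D) (12 duplicate(s) eliminated) → {(r, 19, 14), (r, 19, 2), (r, 19, 28), (r, 19, 29), (r, 19, 35), (r, 19, 39)}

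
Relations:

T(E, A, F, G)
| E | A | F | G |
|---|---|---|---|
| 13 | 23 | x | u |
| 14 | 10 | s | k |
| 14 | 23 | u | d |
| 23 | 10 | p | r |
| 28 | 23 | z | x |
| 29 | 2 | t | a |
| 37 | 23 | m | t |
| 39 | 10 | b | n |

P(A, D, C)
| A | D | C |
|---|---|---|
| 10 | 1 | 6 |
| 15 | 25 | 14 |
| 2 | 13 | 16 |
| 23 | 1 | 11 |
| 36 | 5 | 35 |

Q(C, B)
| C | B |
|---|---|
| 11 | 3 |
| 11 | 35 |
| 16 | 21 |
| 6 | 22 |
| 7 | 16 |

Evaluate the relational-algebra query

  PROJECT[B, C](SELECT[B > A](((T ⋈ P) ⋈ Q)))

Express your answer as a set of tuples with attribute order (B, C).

{(21, 16), (22, 6), (35, 11)}

T ⋈ P (natural join on A): {(13, 23, x, u, 1, 11), (14, 10, s, k, 1, 6), (14, 23, u, d, 1, 11), (23, 10, p, r, 1, 6), (28, 23, z, x, 1, 11), (29, 2, t, a, 13, 16), (37, 23, m, t, 1, 11), (39, 10, b, n, 1, 6)}
(T ⋈ P) ⋈ Q (natural join on C): {(13, 23, x, u, 1, 11, 3), (13, 23, x, u, 1, 11, 35), (14, 10, s, k, 1, 6, 22), (14, 23, u, d, 1, 11, 3), (14, 23, u, d, 1, 11, 35), (23, 10, p, r, 1, 6, 22), (28, 23, z, x, 1, 11, 3), (28, 23, z, x, 1, 11, 35), (29, 2, t, a, 13, 16, 21), (37, 23, m, t, 1, 11, 3), (37, 23, m, t, 1, 11, 35), (39, 10, b, n, 1, 6, 22)}
Selection B > A: {(13, 23, x, u, 1, 11, 35), (14, 10, s, k, 1, 6, 22), (14, 23, u, d, 1, 11, 35), (23, 10, p, r, 1, 6, 22), (28, 23, z, x, 1, 11, 35), (29, 2, t, a, 13, 16, 21), (37, 23, m, t, 1, 11, 35), (39, 10, b, n, 1, 6, 22)}
π_{B, C} gives {(21, 16), (22, 6), (35, 11)} (5 duplicate(s) eliminated).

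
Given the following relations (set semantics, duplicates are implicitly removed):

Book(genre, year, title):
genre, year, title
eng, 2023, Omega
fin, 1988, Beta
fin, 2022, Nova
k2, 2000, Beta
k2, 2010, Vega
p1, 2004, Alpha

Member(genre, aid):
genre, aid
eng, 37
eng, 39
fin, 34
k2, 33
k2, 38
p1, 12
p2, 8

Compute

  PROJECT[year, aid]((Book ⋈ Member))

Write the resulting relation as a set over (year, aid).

Natural join on genre: {(eng, 2023, Omega, 37), (eng, 2023, Omega, 39), (fin, 1988, Beta, 34), (fin, 2022, Nova, 34), (k2, 2000, Beta, 33), (k2, 2000, Beta, 38), (k2, 2010, Vega, 33), (k2, 2010, Vega, 38), (p1, 2004, Alpha, 12)}
Projecting to year, aid: {(1988, 34), (2000, 33), (2000, 38), (2004, 12), (2010, 33), (2010, 38), (2022, 34), (2023, 37), (2023, 39)}

{(1988, 34), (2000, 33), (2000, 38), (2004, 12), (2010, 33), (2010, 38), (2022, 34), (2023, 37), (2023, 39)}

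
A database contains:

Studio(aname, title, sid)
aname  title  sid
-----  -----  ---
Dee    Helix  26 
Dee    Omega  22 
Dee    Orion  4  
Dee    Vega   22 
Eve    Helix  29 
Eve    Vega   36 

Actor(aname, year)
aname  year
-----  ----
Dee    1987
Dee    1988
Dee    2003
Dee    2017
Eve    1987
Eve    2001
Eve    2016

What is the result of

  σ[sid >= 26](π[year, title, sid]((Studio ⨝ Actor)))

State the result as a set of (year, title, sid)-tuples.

Joining Studio and Actor on aname yields {(Dee, Helix, 26, 1987), (Dee, Helix, 26, 1988), (Dee, Helix, 26, 2003), (Dee, Helix, 26, 2017), (Dee, Omega, 22, 1987), (Dee, Omega, 22, 1988), (Dee, Omega, 22, 2003), (Dee, Omega, 22, 2017), (Dee, Orion, 4, 1987), (Dee, Orion, 4, 1988), (Dee, Orion, 4, 2003), (Dee, Orion, 4, 2017), (Dee, Vega, 22, 1987), (Dee, Vega, 22, 1988), (Dee, Vega, 22, 2003), (Dee, Vega, 22, 2017), (Eve, Helix, 29, 1987), (Eve, Helix, 29, 2001), (Eve, Helix, 29, 2016), (Eve, Vega, 36, 1987), (Eve, Vega, 36, 2001), (Eve, Vega, 36, 2016)}.
π[year, title, sid]: project onto (year, title, sid) → {(1987, Helix, 26), (1987, Helix, 29), (1987, Omega, 22), (1987, Orion, 4), (1987, Vega, 22), (1987, Vega, 36), (1988, Helix, 26), (1988, Omega, 22), (1988, Orion, 4), (1988, Vega, 22), (2001, Helix, 29), (2001, Vega, 36), (2003, Helix, 26), (2003, Omega, 22), (2003, Orion, 4), (2003, Vega, 22), (2016, Helix, 29), (2016, Vega, 36), (2017, Helix, 26), (2017, Omega, 22), (2017, Orion, 4), (2017, Vega, 22)}
Selection sid >= 26: {(1987, Helix, 26), (1987, Helix, 29), (1987, Vega, 36), (1988, Helix, 26), (2001, Helix, 29), (2001, Vega, 36), (2003, Helix, 26), (2016, Helix, 29), (2016, Vega, 36), (2017, Helix, 26)}

{(1987, Helix, 26), (1987, Helix, 29), (1987, Vega, 36), (1988, Helix, 26), (2001, Helix, 29), (2001, Vega, 36), (2003, Helix, 26), (2016, Helix, 29), (2016, Vega, 36), (2017, Helix, 26)}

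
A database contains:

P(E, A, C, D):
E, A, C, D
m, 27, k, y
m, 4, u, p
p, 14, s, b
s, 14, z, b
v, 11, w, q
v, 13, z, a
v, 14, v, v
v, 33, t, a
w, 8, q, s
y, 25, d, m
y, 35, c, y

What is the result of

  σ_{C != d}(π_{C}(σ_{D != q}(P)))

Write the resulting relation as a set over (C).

{c, k, q, s, t, u, v, z}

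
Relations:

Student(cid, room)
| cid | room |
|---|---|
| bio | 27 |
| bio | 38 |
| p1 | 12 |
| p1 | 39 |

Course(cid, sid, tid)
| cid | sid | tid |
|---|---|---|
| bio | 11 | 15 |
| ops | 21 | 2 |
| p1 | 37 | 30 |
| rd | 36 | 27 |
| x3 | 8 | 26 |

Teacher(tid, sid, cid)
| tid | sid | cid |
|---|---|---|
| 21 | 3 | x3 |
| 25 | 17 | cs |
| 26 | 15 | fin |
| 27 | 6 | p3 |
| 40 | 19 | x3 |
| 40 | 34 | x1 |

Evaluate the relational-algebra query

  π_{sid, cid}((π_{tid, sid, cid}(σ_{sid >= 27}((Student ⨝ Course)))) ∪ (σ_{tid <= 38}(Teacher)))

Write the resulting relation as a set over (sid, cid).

{(15, fin), (17, cs), (3, x3), (37, p1), (6, p3)}

Joining Student and Course on cid yields {(bio, 27, 11, 15), (bio, 38, 11, 15), (p1, 12, 37, 30), (p1, 39, 37, 30)}.
Filtering on sid >= 27 leaves {(p1, 12, 37, 30), (p1, 39, 37, 30)}.
Keep only column(s) tid, sid, cid (1 duplicate(s) eliminated): {(30, 37, p1)}
Filtering on tid <= 38 leaves {(21, 3, x3), (25, 17, cs), (26, 15, fin), (27, 6, p3)}.
Taking the union: {(21, 3, x3), (25, 17, cs), (26, 15, fin), (27, 6, p3), (30, 37, p1)}
Keep only column(s) sid, cid: {(15, fin), (17, cs), (3, x3), (37, p1), (6, p3)}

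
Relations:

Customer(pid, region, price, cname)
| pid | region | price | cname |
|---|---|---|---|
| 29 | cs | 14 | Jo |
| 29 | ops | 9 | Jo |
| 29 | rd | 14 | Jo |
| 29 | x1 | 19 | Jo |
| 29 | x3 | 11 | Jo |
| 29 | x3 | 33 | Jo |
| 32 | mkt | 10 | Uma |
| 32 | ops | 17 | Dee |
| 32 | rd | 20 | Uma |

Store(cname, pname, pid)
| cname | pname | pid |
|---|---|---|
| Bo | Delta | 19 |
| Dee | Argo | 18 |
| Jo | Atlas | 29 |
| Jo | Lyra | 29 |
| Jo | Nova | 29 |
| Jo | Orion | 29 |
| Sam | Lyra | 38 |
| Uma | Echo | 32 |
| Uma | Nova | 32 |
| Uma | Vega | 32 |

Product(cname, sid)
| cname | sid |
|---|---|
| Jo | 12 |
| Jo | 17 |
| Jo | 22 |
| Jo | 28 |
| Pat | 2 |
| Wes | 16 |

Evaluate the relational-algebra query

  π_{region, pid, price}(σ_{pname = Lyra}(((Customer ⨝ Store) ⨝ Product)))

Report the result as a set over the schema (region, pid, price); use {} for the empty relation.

Natural join on pid, cname: {(29, cs, 14, Jo, Atlas), (29, cs, 14, Jo, Lyra), (29, cs, 14, Jo, Nova), (29, cs, 14, Jo, Orion), (29, ops, 9, Jo, Atlas), (29, ops, 9, Jo, Lyra), (29, ops, 9, Jo, Nova), (29, ops, 9, Jo, Orion), (29, rd, 14, Jo, Atlas), (29, rd, 14, Jo, Lyra), (29, rd, 14, Jo, Nova), (29, rd, 14, Jo, Orion), (29, x1, 19, Jo, Atlas), (29, x1, 19, Jo, Lyra), (29, x1, 19, Jo, Nova), (29, x1, 19, Jo, Orion), (29, x3, 11, Jo, Atlas), (29, x3, 11, Jo, Lyra), (29, x3, 11, Jo, Nova), (29, x3, 11, Jo, Orion), (29, x3, 33, Jo, Atlas), (29, x3, 33, Jo, Lyra), (29, x3, 33, Jo, Nova), (29, x3, 33, Jo, Orion), (32, mkt, 10, Uma, Echo), (32, mkt, 10, Uma, Nova), (32, mkt, 10, Uma, Vega), (32, rd, 20, Uma, Echo), (32, rd, 20, Uma, Nova), (32, rd, 20, Uma, Vega)}
Natural join on cname: {(29, cs, 14, Jo, Atlas, 12), (29, cs, 14, Jo, Atlas, 17), (29, cs, 14, Jo, Atlas, 22), (29, cs, 14, Jo, Atlas, 28), (29, cs, 14, Jo, Lyra, 12), (29, cs, 14, Jo, Lyra, 17), (29, cs, 14, Jo, Lyra, 22), (29, cs, 14, Jo, Lyra, 28), (29, cs, 14, Jo, Nova, 12), (29, cs, 14, Jo, Nova, 17), (29, cs, 14, Jo, Nova, 22), (29, cs, 14, Jo, Nova, 28), (29, cs, 14, Jo, Orion, 12), (29, cs, 14, Jo, Orion, 17), (29, cs, 14, Jo, Orion, 22), (29, cs, 14, Jo, Orion, 28), (29, ops, 9, Jo, Atlas, 12), (29, ops, 9, Jo, Atlas, 17), (29, ops, 9, Jo, Atlas, 22), (29, ops, 9, Jo, Atlas, 28), (29, ops, 9, Jo, Lyra, 12), (29, ops, 9, Jo, Lyra, 17), (29, ops, 9, Jo, Lyra, 22), (29, ops, 9, Jo, Lyra, 28), (29, ops, 9, Jo, Nova, 12), (29, ops, 9, Jo, Nova, 17), (29, ops, 9, Jo, Nova, 22), (29, ops, 9, Jo, Nova, 28), (29, ops, 9, Jo, Orion, 12), (29, ops, 9, Jo, Orion, 17), (29, ops, 9, Jo, Orion, 22), (29, ops, 9, Jo, Orion, 28), (29, rd, 14, Jo, Atlas, 12), (29, rd, 14, Jo, Atlas, 17), (29, rd, 14, Jo, Atlas, 22), (29, rd, 14, Jo, Atlas, 28), (29, rd, 14, Jo, Lyra, 12), (29, rd, 14, Jo, Lyra, 17), (29, rd, 14, Jo, Lyra, 22), (29, rd, 14, Jo, Lyra, 28), (29, rd, 14, Jo, Nova, 12), (29, rd, 14, Jo, Nova, 17), (29, rd, 14, Jo, Nova, 22), (29, rd, 14, Jo, Nova, 28), (29, rd, 14, Jo, Orion, 12), (29, rd, 14, Jo, Orion, 17), (29, rd, 14, Jo, Orion, 22), (29, rd, 14, Jo, Orion, 28), (29, x1, 19, Jo, Atlas, 12), (29, x1, 19, Jo, Atlas, 17), (29, x1, 19, Jo, Atlas, 22), (29, x1, 19, Jo, Atlas, 28), (29, x1, 19, Jo, Lyra, 12), (29, x1, 19, Jo, Lyra, 17), (29, x1, 19, Jo, Lyra, 22), (29, x1, 19, Jo, Lyra, 28), (29, x1, 19, Jo, Nova, 12), (29, x1, 19, Jo, Nova, 17), (29, x1, 19, Jo, Nova, 22), (29, x1, 19, Jo, Nova, 28), (29, x1, 19, Jo, Orion, 12), (29, x1, 19, Jo, Orion, 17), (29, x1, 19, Jo, Orion, 22), (29, x1, 19, Jo, Orion, 28), (29, x3, 11, Jo, Atlas, 12), (29, x3, 11, Jo, Atlas, 17), (29, x3, 11, Jo, Atlas, 22), (29, x3, 11, Jo, Atlas, 28), (29, x3, 11, Jo, Lyra, 12), (29, x3, 11, Jo, Lyra, 17), (29, x3, 11, Jo, Lyra, 22), (29, x3, 11, Jo, Lyra, 28), (29, x3, 11, Jo, Nova, 12), (29, x3, 11, Jo, Nova, 17), (29, x3, 11, Jo, Nova, 22), (29, x3, 11, Jo, Nova, 28), (29, x3, 11, Jo, Orion, 12), (29, x3, 11, Jo, Orion, 17), (29, x3, 11, Jo, Orion, 22), (29, x3, 11, Jo, Orion, 28), (29, x3, 33, Jo, Atlas, 12), (29, x3, 33, Jo, Atlas, 17), (29, x3, 33, Jo, Atlas, 22), (29, x3, 33, Jo, Atlas, 28), (29, x3, 33, Jo, Lyra, 12), (29, x3, 33, Jo, Lyra, 17), (29, x3, 33, Jo, Lyra, 22), (29, x3, 33, Jo, Lyra, 28), (29, x3, 33, Jo, Nova, 12), (29, x3, 33, Jo, Nova, 17), (29, x3, 33, Jo, Nova, 22), (29, x3, 33, Jo, Nova, 28), (29, x3, 33, Jo, Orion, 12), (29, x3, 33, Jo, Orion, 17), (29, x3, 33, Jo, Orion, 22), (29, x3, 33, Jo, Orion, 28)}
Selection pname = Lyra: {(29, cs, 14, Jo, Lyra, 12), (29, cs, 14, Jo, Lyra, 17), (29, cs, 14, Jo, Lyra, 22), (29, cs, 14, Jo, Lyra, 28), (29, ops, 9, Jo, Lyra, 12), (29, ops, 9, Jo, Lyra, 17), (29, ops, 9, Jo, Lyra, 22), (29, ops, 9, Jo, Lyra, 28), (29, rd, 14, Jo, Lyra, 12), (29, rd, 14, Jo, Lyra, 17), (29, rd, 14, Jo, Lyra, 22), (29, rd, 14, Jo, Lyra, 28), (29, x1, 19, Jo, Lyra, 12), (29, x1, 19, Jo, Lyra, 17), (29, x1, 19, Jo, Lyra, 22), (29, x1, 19, Jo, Lyra, 28), (29, x3, 11, Jo, Lyra, 12), (29, x3, 11, Jo, Lyra, 17), (29, x3, 11, Jo, Lyra, 22), (29, x3, 11, Jo, Lyra, 28), (29, x3, 33, Jo, Lyra, 12), (29, x3, 33, Jo, Lyra, 17), (29, x3, 33, Jo, Lyra, 22), (29, x3, 33, Jo, Lyra, 28)}
π[region, pid, price]: project onto (region, pid, price) (18 duplicate(s) eliminated) → {(cs, 29, 14), (ops, 29, 9), (rd, 29, 14), (x1, 29, 19), (x3, 29, 11), (x3, 29, 33)}

{(cs, 29, 14), (ops, 29, 9), (rd, 29, 14), (x1, 29, 19), (x3, 29, 11), (x3, 29, 33)}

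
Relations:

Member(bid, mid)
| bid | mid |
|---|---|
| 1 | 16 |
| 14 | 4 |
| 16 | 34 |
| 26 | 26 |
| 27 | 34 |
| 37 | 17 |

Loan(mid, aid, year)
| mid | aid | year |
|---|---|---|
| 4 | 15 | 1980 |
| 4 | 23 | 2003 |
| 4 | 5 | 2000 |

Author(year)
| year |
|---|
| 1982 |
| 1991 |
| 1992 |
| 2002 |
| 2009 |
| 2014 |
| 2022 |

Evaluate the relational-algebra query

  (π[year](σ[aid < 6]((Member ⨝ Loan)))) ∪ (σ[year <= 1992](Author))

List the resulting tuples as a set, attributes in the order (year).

{1982, 1991, 1992, 2000}

Natural join on mid: {(14, 4, 15, 1980), (14, 4, 23, 2003), (14, 4, 5, 2000)}
σ[aid < 6]: keep tuples satisfying aid < 6 → {(14, 4, 5, 2000)}
π[year]: project onto (year) → {2000}
σ[year <= 1992]: keep tuples satisfying year <= 1992 → {1982, 1991, 1992}
Taking the union: {1982, 1991, 1992, 2000}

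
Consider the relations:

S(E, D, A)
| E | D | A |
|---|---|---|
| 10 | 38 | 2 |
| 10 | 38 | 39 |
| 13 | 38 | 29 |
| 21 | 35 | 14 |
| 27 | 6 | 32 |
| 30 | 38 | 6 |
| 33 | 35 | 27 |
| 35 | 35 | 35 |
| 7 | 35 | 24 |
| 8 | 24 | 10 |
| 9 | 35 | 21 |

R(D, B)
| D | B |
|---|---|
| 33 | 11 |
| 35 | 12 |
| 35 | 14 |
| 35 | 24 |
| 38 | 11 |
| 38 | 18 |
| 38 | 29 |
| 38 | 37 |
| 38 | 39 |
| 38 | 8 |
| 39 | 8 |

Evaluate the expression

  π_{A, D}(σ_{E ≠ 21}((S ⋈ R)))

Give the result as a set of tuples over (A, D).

Joining S and R on D yields {(10, 38, 2, 11), (10, 38, 2, 18), (10, 38, 2, 29), (10, 38, 2, 37), (10, 38, 2, 39), (10, 38, 2, 8), (10, 38, 39, 11), (10, 38, 39, 18), (10, 38, 39, 29), (10, 38, 39, 37), (10, 38, 39, 39), (10, 38, 39, 8), (13, 38, 29, 11), (13, 38, 29, 18), (13, 38, 29, 29), (13, 38, 29, 37), (13, 38, 29, 39), (13, 38, 29, 8), (21, 35, 14, 12), (21, 35, 14, 14), (21, 35, 14, 24), (30, 38, 6, 11), (30, 38, 6, 18), (30, 38, 6, 29), (30, 38, 6, 37), (30, 38, 6, 39), (30, 38, 6, 8), (33, 35, 27, 12), (33, 35, 27, 14), (33, 35, 27, 24), (35, 35, 35, 12), (35, 35, 35, 14), (35, 35, 35, 24), (7, 35, 24, 12), (7, 35, 24, 14), (7, 35, 24, 24), (9, 35, 21, 12), (9, 35, 21, 14), (9, 35, 21, 24)}.
σ[E ≠ 21]: keep tuples satisfying E ≠ 21 → {(10, 38, 2, 11), (10, 38, 2, 18), (10, 38, 2, 29), (10, 38, 2, 37), (10, 38, 2, 39), (10, 38, 2, 8), (10, 38, 39, 11), (10, 38, 39, 18), (10, 38, 39, 29), (10, 38, 39, 37), (10, 38, 39, 39), (10, 38, 39, 8), (13, 38, 29, 11), (13, 38, 29, 18), (13, 38, 29, 29), (13, 38, 29, 37), (13, 38, 29, 39), (13, 38, 29, 8), (30, 38, 6, 11), (30, 38, 6, 18), (30, 38, 6, 29), (30, 38, 6, 37), (30, 38, 6, 39), (30, 38, 6, 8), (33, 35, 27, 12), (33, 35, 27, 14), (33, 35, 27, 24), (35, 35, 35, 12), (35, 35, 35, 14), (35, 35, 35, 24), (7, 35, 24, 12), (7, 35, 24, 14), (7, 35, 24, 24), (9, 35, 21, 12), (9, 35, 21, 14), (9, 35, 21, 24)}
π_{A, D} gives {(2, 38), (21, 35), (24, 35), (27, 35), (29, 38), (35, 35), (39, 38), (6, 38)} (28 duplicate(s) eliminated).

{(2, 38), (21, 35), (24, 35), (27, 35), (29, 38), (35, 35), (39, 38), (6, 38)}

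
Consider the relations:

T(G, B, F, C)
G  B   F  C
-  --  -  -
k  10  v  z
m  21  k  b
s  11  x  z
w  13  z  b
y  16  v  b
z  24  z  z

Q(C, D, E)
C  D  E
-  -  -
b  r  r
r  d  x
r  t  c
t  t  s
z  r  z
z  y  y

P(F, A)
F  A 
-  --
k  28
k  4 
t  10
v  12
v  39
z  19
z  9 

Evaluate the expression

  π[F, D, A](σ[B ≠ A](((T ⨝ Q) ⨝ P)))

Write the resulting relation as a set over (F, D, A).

{(k, r, 28), (k, r, 4), (v, r, 12), (v, r, 39), (v, y, 12), (v, y, 39), (z, r, 19), (z, r, 9), (z, y, 19), (z, y, 9)}

T ⋈ Q (natural join on C): {(k, 10, v, z, r, z), (k, 10, v, z, y, y), (m, 21, k, b, r, r), (s, 11, x, z, r, z), (s, 11, x, z, y, y), (w, 13, z, b, r, r), (y, 16, v, b, r, r), (z, 24, z, z, r, z), (z, 24, z, z, y, y)}
(T ⨝ Q) ⋈ P (natural join on F): {(k, 10, v, z, r, z, 12), (k, 10, v, z, r, z, 39), (k, 10, v, z, y, y, 12), (k, 10, v, z, y, y, 39), (m, 21, k, b, r, r, 28), (m, 21, k, b, r, r, 4), (w, 13, z, b, r, r, 19), (w, 13, z, b, r, r, 9), (y, 16, v, b, r, r, 12), (y, 16, v, b, r, r, 39), (z, 24, z, z, r, z, 19), (z, 24, z, z, r, z, 9), (z, 24, z, z, y, y, 19), (z, 24, z, z, y, y, 9)}
Apply σ_{B ≠ A}; surviving tuples: {(k, 10, v, z, r, z, 12), (k, 10, v, z, r, z, 39), (k, 10, v, z, y, y, 12), (k, 10, v, z, y, y, 39), (m, 21, k, b, r, r, 28), (m, 21, k, b, r, r, 4), (w, 13, z, b, r, r, 19), (w, 13, z, b, r, r, 9), (y, 16, v, b, r, r, 12), (y, 16, v, b, r, r, 39), (z, 24, z, z, r, z, 19), (z, 24, z, z, r, z, 9), (z, 24, z, z, y, y, 19), (z, 24, z, z, y, y, 9)}
Keep only column(s) F, D, A (4 duplicate(s) eliminated): {(k, r, 28), (k, r, 4), (v, r, 12), (v, r, 39), (v, y, 12), (v, y, 39), (z, r, 19), (z, r, 9), (z, y, 19), (z, y, 9)}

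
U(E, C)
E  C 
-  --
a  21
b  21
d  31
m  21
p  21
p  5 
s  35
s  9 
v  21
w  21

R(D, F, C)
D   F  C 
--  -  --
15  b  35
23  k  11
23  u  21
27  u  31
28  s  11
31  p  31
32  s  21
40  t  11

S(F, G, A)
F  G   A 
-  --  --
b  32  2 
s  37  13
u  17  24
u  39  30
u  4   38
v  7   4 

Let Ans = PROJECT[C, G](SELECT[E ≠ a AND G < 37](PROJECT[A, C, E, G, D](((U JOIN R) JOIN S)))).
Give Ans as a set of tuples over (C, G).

{(21, 17), (21, 4), (31, 17), (31, 4), (35, 32)}

Joining U and R on C yields {(a, 21, 23, u), (a, 21, 32, s), (b, 21, 23, u), (b, 21, 32, s), (d, 31, 27, u), (d, 31, 31, p), (m, 21, 23, u), (m, 21, 32, s), (p, 21, 23, u), (p, 21, 32, s), (s, 35, 15, b), (v, 21, 23, u), (v, 21, 32, s), (w, 21, 23, u), (w, 21, 32, s)}.
Joining (U JOIN R) and S on F yields {(a, 21, 23, u, 17, 24), (a, 21, 23, u, 39, 30), (a, 21, 23, u, 4, 38), (a, 21, 32, s, 37, 13), (b, 21, 23, u, 17, 24), (b, 21, 23, u, 39, 30), (b, 21, 23, u, 4, 38), (b, 21, 32, s, 37, 13), (d, 31, 27, u, 17, 24), (d, 31, 27, u, 39, 30), (d, 31, 27, u, 4, 38), (m, 21, 23, u, 17, 24), (m, 21, 23, u, 39, 30), (m, 21, 23, u, 4, 38), (m, 21, 32, s, 37, 13), (p, 21, 23, u, 17, 24), (p, 21, 23, u, 39, 30), (p, 21, 23, u, 4, 38), (p, 21, 32, s, 37, 13), (s, 35, 15, b, 32, 2), (v, 21, 23, u, 17, 24), (v, 21, 23, u, 39, 30), (v, 21, 23, u, 4, 38), (v, 21, 32, s, 37, 13), (w, 21, 23, u, 17, 24), (w, 21, 23, u, 39, 30), (w, 21, 23, u, 4, 38), (w, 21, 32, s, 37, 13)}.
π[A, C, E, G, D]: project onto (A, C, E, G, D) → {(13, 21, a, 37, 32), (13, 21, b, 37, 32), (13, 21, m, 37, 32), (13, 21, p, 37, 32), (13, 21, v, 37, 32), (13, 21, w, 37, 32), (2, 35, s, 32, 15), (24, 21, a, 17, 23), (24, 21, b, 17, 23), (24, 21, m, 17, 23), (24, 21, p, 17, 23), (24, 21, v, 17, 23), (24, 21, w, 17, 23), (24, 31, d, 17, 27), (30, 21, a, 39, 23), (30, 21, b, 39, 23), (30, 21, m, 39, 23), (30, 21, p, 39, 23), (30, 21, v, 39, 23), (30, 21, w, 39, 23), (30, 31, d, 39, 27), (38, 21, a, 4, 23), (38, 21, b, 4, 23), (38, 21, m, 4, 23), (38, 21, p, 4, 23), (38, 21, v, 4, 23), (38, 21, w, 4, 23), (38, 31, d, 4, 27)}
Filtering on E ≠ a AND G < 37 leaves {(2, 35, s, 32, 15), (24, 21, b, 17, 23), (24, 21, m, 17, 23), (24, 21, p, 17, 23), (24, 21, v, 17, 23), (24, 21, w, 17, 23), (24, 31, d, 17, 27), (38, 21, b, 4, 23), (38, 21, m, 4, 23), (38, 21, p, 4, 23), (38, 21, v, 4, 23), (38, 21, w, 4, 23), (38, 31, d, 4, 27)}.
π[C, G]: project onto (C, G) (8 duplicate(s) eliminated) → {(21, 17), (21, 4), (31, 17), (31, 4), (35, 32)}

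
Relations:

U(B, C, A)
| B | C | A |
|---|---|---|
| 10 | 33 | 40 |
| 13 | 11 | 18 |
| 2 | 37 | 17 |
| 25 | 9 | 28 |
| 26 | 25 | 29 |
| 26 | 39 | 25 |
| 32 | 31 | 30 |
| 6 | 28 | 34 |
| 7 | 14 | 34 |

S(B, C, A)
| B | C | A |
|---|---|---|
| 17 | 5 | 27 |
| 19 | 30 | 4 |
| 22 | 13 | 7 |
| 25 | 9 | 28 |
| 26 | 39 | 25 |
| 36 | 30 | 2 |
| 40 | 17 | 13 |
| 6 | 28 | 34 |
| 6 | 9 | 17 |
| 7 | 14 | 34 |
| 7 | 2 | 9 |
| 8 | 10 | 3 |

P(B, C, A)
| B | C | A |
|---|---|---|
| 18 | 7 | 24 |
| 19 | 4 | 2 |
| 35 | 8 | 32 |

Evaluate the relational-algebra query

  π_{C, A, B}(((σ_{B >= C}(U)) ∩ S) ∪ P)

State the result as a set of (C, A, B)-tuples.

Apply σ_{B >= C}; surviving tuples: {(13, 11, 18), (25, 9, 28), (26, 25, 29), (32, 31, 30)}
Taking the intersection: {(25, 9, 28)}
Taking the union: {(18, 7, 24), (19, 4, 2), (25, 9, 28), (35, 8, 32)}
π_{C, A, B} gives {(4, 2, 19), (7, 24, 18), (8, 32, 35), (9, 28, 25)}.

{(4, 2, 19), (7, 24, 18), (8, 32, 35), (9, 28, 25)}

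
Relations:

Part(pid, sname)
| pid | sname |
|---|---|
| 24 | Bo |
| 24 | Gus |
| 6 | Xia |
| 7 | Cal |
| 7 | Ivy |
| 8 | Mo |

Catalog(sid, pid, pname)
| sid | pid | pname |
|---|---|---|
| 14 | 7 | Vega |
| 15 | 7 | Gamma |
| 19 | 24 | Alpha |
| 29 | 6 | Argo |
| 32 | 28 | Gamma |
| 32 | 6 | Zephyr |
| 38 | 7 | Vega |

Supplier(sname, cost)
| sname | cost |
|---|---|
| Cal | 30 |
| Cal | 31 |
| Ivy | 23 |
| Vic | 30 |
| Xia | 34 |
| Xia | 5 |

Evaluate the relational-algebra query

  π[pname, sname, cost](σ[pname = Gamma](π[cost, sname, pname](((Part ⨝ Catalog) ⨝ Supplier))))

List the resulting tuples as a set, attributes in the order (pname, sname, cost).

Natural join on pid: {(24, Bo, 19, Alpha), (24, Gus, 19, Alpha), (6, Xia, 29, Argo), (6, Xia, 32, Zephyr), (7, Cal, 14, Vega), (7, Cal, 15, Gamma), (7, Cal, 38, Vega), (7, Ivy, 14, Vega), (7, Ivy, 15, Gamma), (7, Ivy, 38, Vega)}
Natural join on sname: {(6, Xia, 29, Argo, 34), (6, Xia, 29, Argo, 5), (6, Xia, 32, Zephyr, 34), (6, Xia, 32, Zephyr, 5), (7, Cal, 14, Vega, 30), (7, Cal, 14, Vega, 31), (7, Cal, 15, Gamma, 30), (7, Cal, 15, Gamma, 31), (7, Cal, 38, Vega, 30), (7, Cal, 38, Vega, 31), (7, Ivy, 14, Vega, 23), (7, Ivy, 15, Gamma, 23), (7, Ivy, 38, Vega, 23)}
Projecting to cost, sname, pname (3 duplicate(s) eliminated): {(23, Ivy, Gamma), (23, Ivy, Vega), (30, Cal, Gamma), (30, Cal, Vega), (31, Cal, Gamma), (31, Cal, Vega), (34, Xia, Argo), (34, Xia, Zephyr), (5, Xia, Argo), (5, Xia, Zephyr)}
Filtering on pname = Gamma leaves {(23, Ivy, Gamma), (30, Cal, Gamma), (31, Cal, Gamma)}.
Projecting to pname, sname, cost: {(Gamma, Cal, 30), (Gamma, Cal, 31), (Gamma, Ivy, 23)}

{(Gamma, Cal, 30), (Gamma, Cal, 31), (Gamma, Ivy, 23)}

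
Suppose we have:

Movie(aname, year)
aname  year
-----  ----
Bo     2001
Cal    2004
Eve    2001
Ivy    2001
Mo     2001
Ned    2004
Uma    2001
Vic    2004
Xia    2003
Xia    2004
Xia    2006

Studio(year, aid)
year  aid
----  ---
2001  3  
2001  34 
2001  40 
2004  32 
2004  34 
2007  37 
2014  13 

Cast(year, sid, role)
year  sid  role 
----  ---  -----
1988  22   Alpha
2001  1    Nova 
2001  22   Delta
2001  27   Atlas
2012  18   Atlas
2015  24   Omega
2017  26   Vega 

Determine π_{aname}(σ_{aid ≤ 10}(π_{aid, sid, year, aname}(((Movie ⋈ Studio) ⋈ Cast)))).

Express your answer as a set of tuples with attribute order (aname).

Joining Movie and Studio on year yields {(Bo, 2001, 3), (Bo, 2001, 34), (Bo, 2001, 40), (Cal, 2004, 32), (Cal, 2004, 34), (Eve, 2001, 3), (Eve, 2001, 34), (Eve, 2001, 40), (Ivy, 2001, 3), (Ivy, 2001, 34), (Ivy, 2001, 40), (Mo, 2001, 3), (Mo, 2001, 34), (Mo, 2001, 40), (Ned, 2004, 32), (Ned, 2004, 34), (Uma, 2001, 3), (Uma, 2001, 34), (Uma, 2001, 40), (Vic, 2004, 32), (Vic, 2004, 34), (Xia, 2004, 32), (Xia, 2004, 34)}.
Joining (Movie ⋈ Studio) and Cast on year yields {(Bo, 2001, 3, 1, Nova), (Bo, 2001, 3, 22, Delta), (Bo, 2001, 3, 27, Atlas), (Bo, 2001, 34, 1, Nova), (Bo, 2001, 34, 22, Delta), (Bo, 2001, 34, 27, Atlas), (Bo, 2001, 40, 1, Nova), (Bo, 2001, 40, 22, Delta), (Bo, 2001, 40, 27, Atlas), (Eve, 2001, 3, 1, Nova), (Eve, 2001, 3, 22, Delta), (Eve, 2001, 3, 27, Atlas), (Eve, 2001, 34, 1, Nova), (Eve, 2001, 34, 22, Delta), (Eve, 2001, 34, 27, Atlas), (Eve, 2001, 40, 1, Nova), (Eve, 2001, 40, 22, Delta), (Eve, 2001, 40, 27, Atlas), (Ivy, 2001, 3, 1, Nova), (Ivy, 2001, 3, 22, Delta), (Ivy, 2001, 3, 27, Atlas), (Ivy, 2001, 34, 1, Nova), (Ivy, 2001, 34, 22, Delta), (Ivy, 2001, 34, 27, Atlas), (Ivy, 2001, 40, 1, Nova), (Ivy, 2001, 40, 22, Delta), (Ivy, 2001, 40, 27, Atlas), (Mo, 2001, 3, 1, Nova), (Mo, 2001, 3, 22, Delta), (Mo, 2001, 3, 27, Atlas), (Mo, 2001, 34, 1, Nova), (Mo, 2001, 34, 22, Delta), (Mo, 2001, 34, 27, Atlas), (Mo, 2001, 40, 1, Nova), (Mo, 2001, 40, 22, Delta), (Mo, 2001, 40, 27, Atlas), (Uma, 2001, 3, 1, Nova), (Uma, 2001, 3, 22, Delta), (Uma, 2001, 3, 27, Atlas), (Uma, 2001, 34, 1, Nova), (Uma, 2001, 34, 22, Delta), (Uma, 2001, 34, 27, Atlas), (Uma, 2001, 40, 1, Nova), (Uma, 2001, 40, 22, Delta), (Uma, 2001, 40, 27, Atlas)}.
π[aid, sid, year, aname]: project onto (aid, sid, year, aname) → {(3, 1, 2001, Bo), (3, 1, 2001, Eve), (3, 1, 2001, Ivy), (3, 1, 2001, Mo), (3, 1, 2001, Uma), (3, 22, 2001, Bo), (3, 22, 2001, Eve), (3, 22, 2001, Ivy), (3, 22, 2001, Mo), (3, 22, 2001, Uma), (3, 27, 2001, Bo), (3, 27, 2001, Eve), (3, 27, 2001, Ivy), (3, 27, 2001, Mo), (3, 27, 2001, Uma), (34, 1, 2001, Bo), (34, 1, 2001, Eve), (34, 1, 2001, Ivy), (34, 1, 2001, Mo), (34, 1, 2001, Uma), (34, 22, 2001, Bo), (34, 22, 2001, Eve), (34, 22, 2001, Ivy), (34, 22, 2001, Mo), (34, 22, 2001, Uma), (34, 27, 2001, Bo), (34, 27, 2001, Eve), (34, 27, 2001, Ivy), (34, 27, 2001, Mo), (34, 27, 2001, Uma), (40, 1, 2001, Bo), (40, 1, 2001, Eve), (40, 1, 2001, Ivy), (40, 1, 2001, Mo), (40, 1, 2001, Uma), (40, 22, 2001, Bo), (40, 22, 2001, Eve), (40, 22, 2001, Ivy), (40, 22, 2001, Mo), (40, 22, 2001, Uma), (40, 27, 2001, Bo), (40, 27, 2001, Eve), (40, 27, 2001, Ivy), (40, 27, 2001, Mo), (40, 27, 2001, Uma)}
σ[aid ≤ 10]: keep tuples satisfying aid ≤ 10 → {(3, 1, 2001, Bo), (3, 1, 2001, Eve), (3, 1, 2001, Ivy), (3, 1, 2001, Mo), (3, 1, 2001, Uma), (3, 22, 2001, Bo), (3, 22, 2001, Eve), (3, 22, 2001, Ivy), (3, 22, 2001, Mo), (3, 22, 2001, Uma), (3, 27, 2001, Bo), (3, 27, 2001, Eve), (3, 27, 2001, Ivy), (3, 27, 2001, Mo), (3, 27, 2001, Uma)}
π[aname]: project onto (aname) (10 duplicate(s) eliminated) → {Bo, Eve, Ivy, Mo, Uma}

{Bo, Eve, Ivy, Mo, Uma}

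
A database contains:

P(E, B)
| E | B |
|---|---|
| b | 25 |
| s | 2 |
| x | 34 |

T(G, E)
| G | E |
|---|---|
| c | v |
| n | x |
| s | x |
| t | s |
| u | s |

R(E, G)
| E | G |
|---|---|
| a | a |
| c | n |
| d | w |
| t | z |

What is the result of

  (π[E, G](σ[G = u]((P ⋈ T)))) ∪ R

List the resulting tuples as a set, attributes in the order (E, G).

Joining P and T on E yields {(s, 2, t), (s, 2, u), (x, 34, n), (x, 34, s)}.
Apply σ_{G = u}; surviving tuples: {(s, 2, u)}
Keep only column(s) E, G: {(s, u)}
Taking the union: {(a, a), (c, n), (d, w), (s, u), (t, z)}

{(a, a), (c, n), (d, w), (s, u), (t, z)}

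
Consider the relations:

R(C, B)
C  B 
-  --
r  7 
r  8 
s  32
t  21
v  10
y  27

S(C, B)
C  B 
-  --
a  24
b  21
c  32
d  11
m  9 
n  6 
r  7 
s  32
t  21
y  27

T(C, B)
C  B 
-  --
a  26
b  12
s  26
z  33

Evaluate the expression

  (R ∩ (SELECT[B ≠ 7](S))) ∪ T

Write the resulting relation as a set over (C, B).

{(a, 26), (b, 12), (s, 26), (s, 32), (t, 21), (y, 27), (z, 33)}

Selection B ≠ 7: {(a, 24), (b, 21), (c, 32), (d, 11), (m, 9), (n, 6), (s, 32), (t, 21), (y, 27)}
Intersection: {(r, 7), (r, 8), (s, 32), (t, 21), (v, 10), (y, 27)} with {(a, 24), (b, 21), (c, 32), (d, 11), (m, 9), (n, 6), (s, 32), (t, 21), (y, 27)} → {(s, 32), (t, 21), (y, 27)}
Union: {(s, 32), (t, 21), (y, 27)} with {(a, 26), (b, 12), (s, 26), (z, 33)} → {(a, 26), (b, 12), (s, 26), (s, 32), (t, 21), (y, 27), (z, 33)}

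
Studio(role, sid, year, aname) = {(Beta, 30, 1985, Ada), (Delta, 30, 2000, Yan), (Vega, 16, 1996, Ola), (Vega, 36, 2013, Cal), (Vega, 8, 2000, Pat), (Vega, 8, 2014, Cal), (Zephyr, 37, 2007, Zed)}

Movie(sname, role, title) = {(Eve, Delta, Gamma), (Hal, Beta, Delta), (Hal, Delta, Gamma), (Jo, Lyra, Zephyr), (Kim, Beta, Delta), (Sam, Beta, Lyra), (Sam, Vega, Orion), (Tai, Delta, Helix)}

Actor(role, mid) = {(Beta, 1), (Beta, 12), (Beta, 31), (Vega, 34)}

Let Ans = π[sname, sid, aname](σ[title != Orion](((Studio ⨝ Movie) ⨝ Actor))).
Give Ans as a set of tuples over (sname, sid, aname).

Joining Studio and Movie on role yields {(Beta, 30, 1985, Ada, Hal, Delta), (Beta, 30, 1985, Ada, Kim, Delta), (Beta, 30, 1985, Ada, Sam, Lyra), (Delta, 30, 2000, Yan, Eve, Gamma), (Delta, 30, 2000, Yan, Hal, Gamma), (Delta, 30, 2000, Yan, Tai, Helix), (Vega, 16, 1996, Ola, Sam, Orion), (Vega, 36, 2013, Cal, Sam, Orion), (Vega, 8, 2000, Pat, Sam, Orion), (Vega, 8, 2014, Cal, Sam, Orion)}.
Joining (Studio ⨝ Movie) and Actor on role yields {(Beta, 30, 1985, Ada, Hal, Delta, 1), (Beta, 30, 1985, Ada, Hal, Delta, 12), (Beta, 30, 1985, Ada, Hal, Delta, 31), (Beta, 30, 1985, Ada, Kim, Delta, 1), (Beta, 30, 1985, Ada, Kim, Delta, 12), (Beta, 30, 1985, Ada, Kim, Delta, 31), (Beta, 30, 1985, Ada, Sam, Lyra, 1), (Beta, 30, 1985, Ada, Sam, Lyra, 12), (Beta, 30, 1985, Ada, Sam, Lyra, 31), (Vega, 16, 1996, Ola, Sam, Orion, 34), (Vega, 36, 2013, Cal, Sam, Orion, 34), (Vega, 8, 2000, Pat, Sam, Orion, 34), (Vega, 8, 2014, Cal, Sam, Orion, 34)}.
σ[title != Orion]: keep tuples satisfying title != Orion → {(Beta, 30, 1985, Ada, Hal, Delta, 1), (Beta, 30, 1985, Ada, Hal, Delta, 12), (Beta, 30, 1985, Ada, Hal, Delta, 31), (Beta, 30, 1985, Ada, Kim, Delta, 1), (Beta, 30, 1985, Ada, Kim, Delta, 12), (Beta, 30, 1985, Ada, Kim, Delta, 31), (Beta, 30, 1985, Ada, Sam, Lyra, 1), (Beta, 30, 1985, Ada, Sam, Lyra, 12), (Beta, 30, 1985, Ada, Sam, Lyra, 31)}
Keep only column(s) sname, sid, aname (6 duplicate(s) eliminated): {(Hal, 30, Ada), (Kim, 30, Ada), (Sam, 30, Ada)}

{(Hal, 30, Ada), (Kim, 30, Ada), (Sam, 30, Ada)}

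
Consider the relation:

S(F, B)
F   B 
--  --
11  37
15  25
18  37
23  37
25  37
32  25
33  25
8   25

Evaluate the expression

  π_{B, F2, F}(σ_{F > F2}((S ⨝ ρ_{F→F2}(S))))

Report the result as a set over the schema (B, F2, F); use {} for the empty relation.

ρ[F→F2]: schema becomes (F2, B); tuples unchanged.
S ⋈ ρ_{F→F2}(S) (natural join on B): {(11, 37, 11), (11, 37, 18), (11, 37, 23), (11, 37, 25), (15, 25, 15), (15, 25, 32), (15, 25, 33), (15, 25, 8), (18, 37, 11), (18, 37, 18), (18, 37, 23), (18, 37, 25), (23, 37, 11), (23, 37, 18), (23, 37, 23), (23, 37, 25), (25, 37, 11), (25, 37, 18), (25, 37, 23), (25, 37, 25), (32, 25, 15), (32, 25, 32), (32, 25, 33), (32, 25, 8), (33, 25, 15), (33, 25, 32), (33, 25, 33), (33, 25, 8), (8, 25, 15), (8, 25, 32), (8, 25, 33), (8, 25, 8)}
σ[F > F2]: keep tuples satisfying F > F2 → {(15, 25, 8), (18, 37, 11), (23, 37, 11), (23, 37, 18), (25, 37, 11), (25, 37, 18), (25, 37, 23), (32, 25, 15), (32, 25, 8), (33, 25, 15), (33, 25, 32), (33, 25, 8)}
Projecting to B, F2, F: {(25, 15, 32), (25, 15, 33), (25, 32, 33), (25, 8, 15), (25, 8, 32), (25, 8, 33), (37, 11, 18), (37, 11, 23), (37, 11, 25), (37, 18, 23), (37, 18, 25), (37, 23, 25)}

{(25, 15, 32), (25, 15, 33), (25, 32, 33), (25, 8, 15), (25, 8, 32), (25, 8, 33), (37, 11, 18), (37, 11, 23), (37, 11, 25), (37, 18, 23), (37, 18, 25), (37, 23, 25)}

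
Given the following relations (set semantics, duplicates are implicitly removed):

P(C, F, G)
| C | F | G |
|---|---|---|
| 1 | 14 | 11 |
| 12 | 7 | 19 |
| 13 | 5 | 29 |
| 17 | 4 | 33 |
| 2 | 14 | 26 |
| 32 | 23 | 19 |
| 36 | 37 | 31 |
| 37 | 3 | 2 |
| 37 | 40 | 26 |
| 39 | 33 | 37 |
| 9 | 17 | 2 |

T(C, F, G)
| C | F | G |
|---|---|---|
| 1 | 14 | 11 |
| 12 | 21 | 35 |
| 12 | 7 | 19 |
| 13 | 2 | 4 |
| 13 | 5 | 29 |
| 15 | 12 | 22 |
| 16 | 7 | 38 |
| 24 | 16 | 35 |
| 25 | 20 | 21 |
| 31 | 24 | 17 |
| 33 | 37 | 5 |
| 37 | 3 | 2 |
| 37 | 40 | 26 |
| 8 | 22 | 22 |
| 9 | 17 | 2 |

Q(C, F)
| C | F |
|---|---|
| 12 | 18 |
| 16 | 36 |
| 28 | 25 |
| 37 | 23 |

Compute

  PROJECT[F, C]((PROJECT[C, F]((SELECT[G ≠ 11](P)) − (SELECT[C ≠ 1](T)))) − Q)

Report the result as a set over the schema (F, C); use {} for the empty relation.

{(14, 2), (23, 32), (33, 39), (37, 36), (4, 17)}

σ[G ≠ 11]: keep tuples satisfying G ≠ 11 → {(12, 7, 19), (13, 5, 29), (17, 4, 33), (2, 14, 26), (32, 23, 19), (36, 37, 31), (37, 3, 2), (37, 40, 26), (39, 33, 37), (9, 17, 2)}
σ[C ≠ 1]: keep tuples satisfying C ≠ 1 → {(12, 21, 35), (12, 7, 19), (13, 2, 4), (13, 5, 29), (15, 12, 22), (16, 7, 38), (24, 16, 35), (25, 20, 21), (31, 24, 17), (33, 37, 5), (37, 3, 2), (37, 40, 26), (8, 22, 22), (9, 17, 2)}
Taking the difference: {(17, 4, 33), (2, 14, 26), (32, 23, 19), (36, 37, 31), (39, 33, 37)}
Keep only column(s) C, F: {(17, 4), (2, 14), (32, 23), (36, 37), (39, 33)}
Taking the difference: {(17, 4), (2, 14), (32, 23), (36, 37), (39, 33)}
Keep only column(s) F, C: {(14, 2), (23, 32), (33, 39), (37, 36), (4, 17)}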